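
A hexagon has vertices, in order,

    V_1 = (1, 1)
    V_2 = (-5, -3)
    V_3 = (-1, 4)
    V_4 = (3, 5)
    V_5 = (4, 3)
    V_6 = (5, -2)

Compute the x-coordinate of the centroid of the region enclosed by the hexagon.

146/195

Apply the surveyor's formula. First the cross-terms c_i = x_i·y_{i+1} − x_{i+1}·y_i:
  2, -23, -17, -11, -23, 7  ⇒  2A = -65, A = -32.5.
Then Σ (x_i + x_{i+1})·c_i = -146, so x̄ = -146 / (6·(-32.5)) = 146/195.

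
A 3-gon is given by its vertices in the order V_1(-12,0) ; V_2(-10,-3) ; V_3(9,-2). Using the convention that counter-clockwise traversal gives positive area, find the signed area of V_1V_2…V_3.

Apply the shoelace (surveyor's) formula: 2A = Σ (x_i·y_{i+1} − x_{i+1}·y_i), indices taken mod 3.
Σ = (36) + (47) + (-24) = 59
Signed area = Σ/2 = 29.5 (positive ⇒ counter-clockwise traversal).

29.5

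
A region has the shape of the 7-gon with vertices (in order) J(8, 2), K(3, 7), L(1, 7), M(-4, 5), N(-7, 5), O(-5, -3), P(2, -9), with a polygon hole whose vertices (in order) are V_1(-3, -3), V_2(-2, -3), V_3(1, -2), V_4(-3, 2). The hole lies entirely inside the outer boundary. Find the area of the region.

132

Outer boundary:
Apply Gauss's area formula: 2A = Σ (x_i·y_{i+1} − x_{i+1}·y_i), indices taken mod 7.
J→K: (8)(7) − (3)(2) = 50
K→L: (3)(7) − (1)(7) = 14
L→M: (1)(5) − (-4)(7) = 33
M→N: (-4)(5) − (-7)(5) = 15
N→O: (-7)(-3) − (-5)(5) = 46
O→P: (-5)(-9) − (2)(-3) = 51
P→J: (2)(2) − (8)(-9) = 76
Σ = 285
Area = |Σ|/2 = 142.5.
Hole:
V_1→V_2: (-3)(-3) − (-2)(-3) = 3
V_2→V_3: (-2)(-2) − (1)(-3) = 7
V_3→V_4: (1)(2) − (-3)(-2) = -4
V_4→V_1: (-3)(-3) − (-3)(2) = 15
Σ = 21
Area = |Σ|/2 = 10.5.
Net area = 142.5 − 10.5 = 132.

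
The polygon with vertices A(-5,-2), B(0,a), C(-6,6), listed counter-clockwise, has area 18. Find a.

-6

The doubled signed area Σ (x_i y_{i+1} − x_{i+1} y_i) is linear in a.
With a=0 it equals 42; the coefficient of a is 1 (from the two edges through B).
So 1·a + 42 = 2·18 = 36 ⇒ a = -6.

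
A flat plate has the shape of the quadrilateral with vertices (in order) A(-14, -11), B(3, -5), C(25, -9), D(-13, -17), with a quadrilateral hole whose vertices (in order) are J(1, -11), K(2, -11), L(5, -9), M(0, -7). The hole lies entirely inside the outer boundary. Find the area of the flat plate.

Outer boundary:
Σ = (103) + (98) + (-542) + (-95) = -436
Area = |Σ|/2 = 218.
Hole:
Σ = (11) + (37) + (-35) + (7) = 20
Area = |Σ|/2 = 10.
Net area = 218 − 10 = 208.

208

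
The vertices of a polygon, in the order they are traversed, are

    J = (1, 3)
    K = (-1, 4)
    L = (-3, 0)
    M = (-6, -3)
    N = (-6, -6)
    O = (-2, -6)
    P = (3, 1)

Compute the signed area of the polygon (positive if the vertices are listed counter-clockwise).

Σ = (7) + (12) + (9) + (18) + (24) + (16) + (8) = 94
Signed area = Σ/2 = 47 (positive ⇒ counter-clockwise traversal).

47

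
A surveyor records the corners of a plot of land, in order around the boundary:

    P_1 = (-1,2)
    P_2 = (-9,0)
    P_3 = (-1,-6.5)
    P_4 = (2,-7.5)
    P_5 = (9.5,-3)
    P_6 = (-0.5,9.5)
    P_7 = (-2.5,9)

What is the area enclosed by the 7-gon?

137.125

Apply Gauss's area formula: 2A = Σ (x_i·y_{i+1} − x_{i+1}·y_i), indices taken mod 7.
Cross-terms: 18, 58.5, 20.5, 65.25, 88.75, 19.25, 4  ⇒  Σ = 274.25
Area = |Σ|/2 = 137.125.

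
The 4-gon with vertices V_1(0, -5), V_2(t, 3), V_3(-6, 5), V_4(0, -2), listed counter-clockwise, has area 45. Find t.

The doubled signed area Σ (x_i y_{i+1} − x_{i+1} y_i) is linear in t.
With t=0 it equals 30; the coefficient of t is 10 (from the two edges through V_2).
So 10·t + 30 = 2·45 = 90 ⇒ t = 6.

6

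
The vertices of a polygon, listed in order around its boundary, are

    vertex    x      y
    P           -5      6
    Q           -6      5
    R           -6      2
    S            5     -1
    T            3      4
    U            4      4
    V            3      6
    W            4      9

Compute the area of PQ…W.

64

Apply the surveyor's formula: 2A = Σ (x_i·y_{i+1} − x_{i+1}·y_i), indices taken mod 8.
Cross-terms: 11, 18, -4, 23, -4, 12, 3, 69  ⇒  Σ = 128
Area = |Σ|/2 = 64.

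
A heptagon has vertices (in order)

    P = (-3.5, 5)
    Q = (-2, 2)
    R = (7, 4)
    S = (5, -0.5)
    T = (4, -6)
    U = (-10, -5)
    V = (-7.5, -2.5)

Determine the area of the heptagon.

104.625

Apply the shoelace (surveyor's) formula: 2A = Σ (x_i·y_{i+1} − x_{i+1}·y_i), indices taken mod 7.
Σ = (3) + (-22) + (-23.5) + (-28) + (-80) + (-12.5) + (-46.25) = -209.25
Area = |Σ|/2 = 104.625.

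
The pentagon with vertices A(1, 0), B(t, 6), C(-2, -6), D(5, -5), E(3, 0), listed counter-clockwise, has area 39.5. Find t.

-1

The doubled signed area Σ (x_i y_{i+1} − x_{i+1} y_i) is linear in t.
With t=0 it equals 73; the coefficient of t is -6 (from the two edges through B).
So -6·t + 73 = 2·39.5 = 79 ⇒ t = -1.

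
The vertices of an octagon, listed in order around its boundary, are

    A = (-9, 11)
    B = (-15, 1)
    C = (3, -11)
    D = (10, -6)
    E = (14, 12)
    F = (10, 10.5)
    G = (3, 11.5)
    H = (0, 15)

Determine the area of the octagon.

452.25

Σ = (156) + (162) + (92) + (204) + (27) + (83.5) + (45) + (135) = 904.5
Area = |Σ|/2 = 452.25.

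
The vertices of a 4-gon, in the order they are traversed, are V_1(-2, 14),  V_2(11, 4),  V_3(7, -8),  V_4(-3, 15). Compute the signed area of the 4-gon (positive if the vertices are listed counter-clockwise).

Σ = (-162) + (-116) + (81) + (-12) = -209
Signed area = Σ/2 = -104.5 (negative ⇒ clockwise traversal).

-104.5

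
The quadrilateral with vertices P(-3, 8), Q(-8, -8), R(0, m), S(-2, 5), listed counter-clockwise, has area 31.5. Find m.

4

The doubled signed area Σ (x_i y_{i+1} − x_{i+1} y_i) is linear in m.
With m=0 it equals 87; the coefficient of m is -6 (from the two edges through R).
So -6·m + 87 = 2·31.5 = 63 ⇒ m = 4.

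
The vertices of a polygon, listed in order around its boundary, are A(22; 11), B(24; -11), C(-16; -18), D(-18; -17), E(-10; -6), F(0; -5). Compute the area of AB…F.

534

Cross-terms: -506, -608, -52, -62, 50, 110  ⇒  Σ = -1068
Area = |Σ|/2 = 534.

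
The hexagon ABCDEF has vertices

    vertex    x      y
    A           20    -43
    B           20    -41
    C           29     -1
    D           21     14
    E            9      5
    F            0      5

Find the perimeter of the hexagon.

136

|AB| = √((0)² + (2)²) = √4 = 2
|BC| = √((9)² + (40)²) = √1681 = 41
|CD| = √((-8)² + (15)²) = √289 = 17
|DE| = √((-12)² + (-9)²) = √225 = 15
|EF| = √((-9)² + (0)²) = √81 = 9
|FA| = √((20)² + (-48)²) = √2704 = 52
Perimeter = 2 + 41 + 17 + 15 + 9 + 52 = 136.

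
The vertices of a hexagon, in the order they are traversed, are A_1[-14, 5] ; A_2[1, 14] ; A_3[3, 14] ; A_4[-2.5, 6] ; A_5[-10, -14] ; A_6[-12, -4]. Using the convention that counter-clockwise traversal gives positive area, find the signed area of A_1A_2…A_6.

-162.5

Σ = (-201) + (-28) + (53) + (95) + (-128) + (-116) = -325
Signed area = Σ/2 = -162.5 (negative ⇒ clockwise traversal).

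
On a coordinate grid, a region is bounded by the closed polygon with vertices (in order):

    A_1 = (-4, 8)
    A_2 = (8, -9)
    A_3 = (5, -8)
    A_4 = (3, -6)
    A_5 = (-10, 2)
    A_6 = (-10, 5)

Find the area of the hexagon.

98.5

Σ = (-28) + (-19) + (-6) + (-54) + (-30) + (-60) = -197
Area = |Σ|/2 = 98.5.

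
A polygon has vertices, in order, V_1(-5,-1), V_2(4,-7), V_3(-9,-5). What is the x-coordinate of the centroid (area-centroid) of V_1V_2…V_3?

-10/3

Apply the surveyor's formula. First the cross-terms c_i = x_i·y_{i+1} − x_{i+1}·y_i:
  39, -83, -16  ⇒  2A = -60, A = -30.
Then Σ (x_i + x_{i+1})·c_i = 600, so x̄ = 600 / (6·(-30)) = -10/3.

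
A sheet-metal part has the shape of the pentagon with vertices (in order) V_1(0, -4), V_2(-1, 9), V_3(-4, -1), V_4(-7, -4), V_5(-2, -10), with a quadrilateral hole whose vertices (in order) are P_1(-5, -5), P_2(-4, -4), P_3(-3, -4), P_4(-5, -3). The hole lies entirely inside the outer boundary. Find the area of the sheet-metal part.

Outer boundary:
Cross-terms: -4, 37, 9, 62, 8  ⇒  Σ = 112
Area = |Σ|/2 = 56.
Hole:
Apply the surveyor's formula: 2A = Σ (x_i·y_{i+1} − x_{i+1}·y_i), indices taken mod 4.
P_1→P_2: (-5)(-4) − (-4)(-5) = 0
P_2→P_3: (-4)(-4) − (-3)(-4) = 4
P_3→P_4: (-3)(-3) − (-5)(-4) = -11
P_4→P_1: (-5)(-5) − (-5)(-3) = 10
Σ = 3
Area = |Σ|/2 = 1.5.
Net area = 56 − 1.5 = 54.5.

54.5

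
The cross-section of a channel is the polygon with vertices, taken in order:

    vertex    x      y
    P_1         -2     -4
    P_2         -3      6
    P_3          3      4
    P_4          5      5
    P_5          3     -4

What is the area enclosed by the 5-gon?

Σ = (-24) + (-30) + (-5) + (-35) + (-20) = -114
Area = |Σ|/2 = 57.

57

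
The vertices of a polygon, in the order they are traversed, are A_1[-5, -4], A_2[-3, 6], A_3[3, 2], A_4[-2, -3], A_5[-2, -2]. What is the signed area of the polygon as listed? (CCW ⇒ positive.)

Apply the shoelace formula: 2A = Σ (x_i·y_{i+1} − x_{i+1}·y_i), indices taken mod 5.
Σ = (-42) + (-24) + (-5) + (-2) + (-2) = -75
Signed area = Σ/2 = -37.5 (negative ⇒ clockwise traversal).

-37.5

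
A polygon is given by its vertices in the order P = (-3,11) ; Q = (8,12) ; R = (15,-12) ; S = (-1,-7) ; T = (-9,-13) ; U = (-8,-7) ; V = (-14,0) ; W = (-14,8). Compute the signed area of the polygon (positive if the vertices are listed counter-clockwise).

Apply Gauss's area formula: 2A = Σ (x_i·y_{i+1} − x_{i+1}·y_i), indices taken mod 8.
Σ = (-124) + (-276) + (-117) + (-50) + (-41) + (-98) + (-112) + (-130) = -948
Signed area = Σ/2 = -474 (negative ⇒ clockwise traversal).

-474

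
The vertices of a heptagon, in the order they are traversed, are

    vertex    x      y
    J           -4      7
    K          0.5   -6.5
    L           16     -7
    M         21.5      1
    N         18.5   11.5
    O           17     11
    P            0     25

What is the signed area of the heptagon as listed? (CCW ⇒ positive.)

525.625

Apply the shoelace formula: 2A = Σ (x_i·y_{i+1} − x_{i+1}·y_i), indices taken mod 7.
J→K: (-4)(-6.5) − (0.5)(7) = 22.5
K→L: (0.5)(-7) − (16)(-6.5) = 100.5
L→M: (16)(1) − (21.5)(-7) = 166.5
M→N: (21.5)(11.5) − (18.5)(1) = 228.75
N→O: (18.5)(11) − (17)(11.5) = 8
O→P: (17)(25) − (0)(11) = 425
P→J: (0)(7) − (-4)(25) = 100
Σ = 1051.25
Signed area = Σ/2 = 525.625 (positive ⇒ counter-clockwise traversal).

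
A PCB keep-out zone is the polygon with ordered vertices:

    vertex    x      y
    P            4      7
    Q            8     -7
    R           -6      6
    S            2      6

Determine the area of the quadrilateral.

Apply the surveyor's formula: 2A = Σ (x_i·y_{i+1} − x_{i+1}·y_i), indices taken mod 4.
Σ = (-84) + (6) + (-48) + (-10) = -136
Area = |Σ|/2 = 68.

68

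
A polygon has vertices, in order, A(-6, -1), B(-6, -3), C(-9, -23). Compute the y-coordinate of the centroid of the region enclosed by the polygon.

-9

Apply the shoelace (surveyor's) formula. First the cross-terms c_i = x_i·y_{i+1} − x_{i+1}·y_i:
  12, 111, -129  ⇒  2A = -6, A = -3.
Then Σ (y_i + y_{i+1})·c_i = 162, so ȳ = 162 / (6·(-3)) = -9.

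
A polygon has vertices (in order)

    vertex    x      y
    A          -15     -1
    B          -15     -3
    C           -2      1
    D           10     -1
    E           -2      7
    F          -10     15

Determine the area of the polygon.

172

Apply the shoelace (surveyor's) formula: 2A = Σ (x_i·y_{i+1} − x_{i+1}·y_i), indices taken mod 6.
Cross-terms: 30, -21, -8, 68, 40, 235  ⇒  Σ = 344
Area = |Σ|/2 = 172.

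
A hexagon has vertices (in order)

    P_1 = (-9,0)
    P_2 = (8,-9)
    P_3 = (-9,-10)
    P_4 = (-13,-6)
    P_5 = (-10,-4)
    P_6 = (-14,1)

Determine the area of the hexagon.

Cross-terms: 81, -161, -76, -8, -66, 9  ⇒  Σ = -221
Area = |Σ|/2 = 110.5.

110.5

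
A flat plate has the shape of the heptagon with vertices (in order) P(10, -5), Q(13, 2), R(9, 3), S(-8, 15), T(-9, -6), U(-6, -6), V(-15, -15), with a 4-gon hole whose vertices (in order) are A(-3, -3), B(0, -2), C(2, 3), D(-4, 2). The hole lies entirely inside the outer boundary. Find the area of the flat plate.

323.5

Outer boundary:
Apply Gauss's area formula: 2A = Σ (x_i·y_{i+1} − x_{i+1}·y_i), indices taken mod 7.
Σ = (85) + (21) + (159) + (183) + (18) + (0) + (225) = 691
Area = |Σ|/2 = 345.5.
Hole:
Apply Gauss's area formula: 2A = Σ (x_i·y_{i+1} − x_{i+1}·y_i), indices taken mod 4.
Σ = (6) + (4) + (16) + (18) = 44
Area = |Σ|/2 = 22.
Net area = 345.5 − 22 = 323.5.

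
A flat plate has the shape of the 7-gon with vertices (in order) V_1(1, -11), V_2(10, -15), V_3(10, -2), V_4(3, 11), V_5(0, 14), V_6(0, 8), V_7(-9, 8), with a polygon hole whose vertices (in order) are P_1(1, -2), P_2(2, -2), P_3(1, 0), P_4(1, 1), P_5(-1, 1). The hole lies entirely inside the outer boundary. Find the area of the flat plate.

269

Outer boundary:
Apply Gauss's area formula: 2A = Σ (x_i·y_{i+1} − x_{i+1}·y_i), indices taken mod 7.
V_1→V_2: (1)(-15) − (10)(-11) = 95
V_2→V_3: (10)(-2) − (10)(-15) = 130
V_3→V_4: (10)(11) − (3)(-2) = 116
V_4→V_5: (3)(14) − (0)(11) = 42
V_5→V_6: (0)(8) − (0)(14) = 0
V_6→V_7: (0)(8) − (-9)(8) = 72
V_7→V_1: (-9)(-11) − (1)(8) = 91
Σ = 546
Area = |Σ|/2 = 273.
Hole:
Σ = (2) + (2) + (1) + (2) + (1) = 8
Area = |Σ|/2 = 4.
Net area = 273 − 4 = 269.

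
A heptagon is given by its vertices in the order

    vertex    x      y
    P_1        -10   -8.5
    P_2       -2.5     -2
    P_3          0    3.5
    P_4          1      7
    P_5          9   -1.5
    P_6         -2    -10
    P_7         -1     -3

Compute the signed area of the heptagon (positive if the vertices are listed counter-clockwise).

Apply the shoelace (surveyor's) formula: 2A = Σ (x_i·y_{i+1} − x_{i+1}·y_i), indices taken mod 7.
Cross-terms: -1.25, -8.75, -3.5, -64.5, -93, -4, -21.5  ⇒  Σ = -196.5
Signed area = Σ/2 = -98.25 (negative ⇒ clockwise traversal).

-98.25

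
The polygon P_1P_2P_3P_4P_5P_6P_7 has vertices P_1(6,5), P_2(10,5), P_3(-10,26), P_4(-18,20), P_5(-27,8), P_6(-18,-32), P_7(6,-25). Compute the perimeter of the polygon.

|P_1P_2| = √((4)² + (0)²) = √16 = 4
|P_2P_3| = √((-20)² + (21)²) = √841 = 29
|P_3P_4| = √((-8)² + (-6)²) = √100 = 10
|P_4P_5| = √((-9)² + (-12)²) = √225 = 15
|P_5P_6| = √((9)² + (-40)²) = √1681 = 41
|P_6P_7| = √((24)² + (7)²) = √625 = 25
|P_7P_1| = √((0)² + (30)²) = √900 = 30
Perimeter = 4 + 29 + 10 + 15 + 41 + 25 + 30 = 154.

154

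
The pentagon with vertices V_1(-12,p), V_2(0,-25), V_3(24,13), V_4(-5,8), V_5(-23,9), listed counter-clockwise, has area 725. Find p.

-2

The doubled signed area Σ (x_i y_{i+1} − x_{i+1} y_i) is linear in p.
With p=0 it equals 1404; the coefficient of p is -23 (from the two edges through V_1).
So -23·p + 1404 = 2·725 = 1450 ⇒ p = -2.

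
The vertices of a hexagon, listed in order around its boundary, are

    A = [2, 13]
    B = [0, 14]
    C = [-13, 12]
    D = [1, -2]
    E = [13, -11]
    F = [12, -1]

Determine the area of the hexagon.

Apply the surveyor's formula: 2A = Σ (x_i·y_{i+1} − x_{i+1}·y_i), indices taken mod 6.
Σ = (28) + (182) + (14) + (15) + (119) + (158) = 516
Area = |Σ|/2 = 258.

258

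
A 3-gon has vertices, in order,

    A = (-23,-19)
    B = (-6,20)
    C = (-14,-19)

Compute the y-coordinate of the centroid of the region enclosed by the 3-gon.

Apply the shoelace (surveyor's) formula. First the cross-terms c_i = x_i·y_{i+1} − x_{i+1}·y_i:
  -574, 394, -171  ⇒  2A = -351, A = -175.5.
Then Σ (y_i + y_{i+1})·c_i = 6318, so ȳ = 6318 / (6·(-175.5)) = -6.

-6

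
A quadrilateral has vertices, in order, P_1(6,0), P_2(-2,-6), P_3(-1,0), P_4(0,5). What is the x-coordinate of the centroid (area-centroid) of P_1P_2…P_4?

Apply Gauss's area formula. First the cross-terms c_i = x_i·y_{i+1} − x_{i+1}·y_i:
  -36, -6, -5, -30  ⇒  2A = -77, A = -38.5.
Then Σ (x_i + x_{i+1})·c_i = -301, so x̄ = -301 / (6·(-38.5)) = 43/33.

43/33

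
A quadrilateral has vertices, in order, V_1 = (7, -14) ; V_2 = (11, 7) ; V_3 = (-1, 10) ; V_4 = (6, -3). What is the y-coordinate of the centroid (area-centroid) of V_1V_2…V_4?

31/15

Apply the surveyor's formula. First the cross-terms c_i = x_i·y_{i+1} − x_{i+1}·y_i:
  203, 117, -57, -63  ⇒  2A = 200, A = 100.
Then Σ (y_i + y_{i+1})·c_i = 1240, so ȳ = 1240 / (6·100) = 31/15.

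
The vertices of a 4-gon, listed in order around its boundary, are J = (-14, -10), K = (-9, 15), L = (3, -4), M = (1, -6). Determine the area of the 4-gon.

J→K: (-14)(15) − (-9)(-10) = -300
K→L: (-9)(-4) − (3)(15) = -9
L→M: (3)(-6) − (1)(-4) = -14
M→J: (1)(-10) − (-14)(-6) = -94
Σ = -417
Area = |Σ|/2 = 208.5.

208.5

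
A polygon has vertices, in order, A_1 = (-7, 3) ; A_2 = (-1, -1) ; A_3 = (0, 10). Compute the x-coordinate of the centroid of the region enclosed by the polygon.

Apply the surveyor's formula. First the cross-terms c_i = x_i·y_{i+1} − x_{i+1}·y_i:
  10, -10, 70  ⇒  2A = 70, A = 35.
Then Σ (x_i + x_{i+1})·c_i = -560, so x̄ = -560 / (6·35) = -8/3.

-8/3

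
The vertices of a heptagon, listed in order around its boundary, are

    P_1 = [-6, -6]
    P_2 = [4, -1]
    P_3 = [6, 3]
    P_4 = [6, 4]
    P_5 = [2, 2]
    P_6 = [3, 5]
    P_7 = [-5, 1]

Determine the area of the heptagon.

63

Apply the shoelace formula: 2A = Σ (x_i·y_{i+1} − x_{i+1}·y_i), indices taken mod 7.
Cross-terms: 30, 18, 6, 4, 4, 28, 36  ⇒  Σ = 126
Area = |Σ|/2 = 63.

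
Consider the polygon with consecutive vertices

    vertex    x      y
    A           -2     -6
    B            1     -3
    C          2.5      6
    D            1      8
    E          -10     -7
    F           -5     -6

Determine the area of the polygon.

Apply the shoelace (surveyor's) formula: 2A = Σ (x_i·y_{i+1} − x_{i+1}·y_i), indices taken mod 6.
Σ = (12) + (13.5) + (14) + (73) + (25) + (18) = 155.5
Area = |Σ|/2 = 77.75.

77.75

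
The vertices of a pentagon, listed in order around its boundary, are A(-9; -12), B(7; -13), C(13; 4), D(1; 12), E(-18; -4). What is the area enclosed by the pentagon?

471

Cross-terms: 201, 197, 152, 212, 180  ⇒  Σ = 942
Area = |Σ|/2 = 471.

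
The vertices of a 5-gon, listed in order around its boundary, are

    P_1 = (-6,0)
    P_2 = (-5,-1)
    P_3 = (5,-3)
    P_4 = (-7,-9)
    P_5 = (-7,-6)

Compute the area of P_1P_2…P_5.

48.5

Σ = (6) + (20) + (-66) + (-21) + (-36) = -97
Area = |Σ|/2 = 48.5.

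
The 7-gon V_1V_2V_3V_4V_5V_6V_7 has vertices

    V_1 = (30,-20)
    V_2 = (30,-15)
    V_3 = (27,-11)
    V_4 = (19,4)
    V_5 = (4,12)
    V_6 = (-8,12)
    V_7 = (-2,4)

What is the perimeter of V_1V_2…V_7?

|V_1V_2| = √((0)² + (5)²) = √25 = 5
|V_2V_3| = √((-3)² + (4)²) = √25 = 5
|V_3V_4| = √((-8)² + (15)²) = √289 = 17
|V_4V_5| = √((-15)² + (8)²) = √289 = 17
|V_5V_6| = √((-12)² + (0)²) = √144 = 12
|V_6V_7| = √((6)² + (-8)²) = √100 = 10
|V_7V_1| = √((32)² + (-24)²) = √1600 = 40
Perimeter = 5 + 5 + 17 + 17 + 12 + 10 + 40 = 106.

106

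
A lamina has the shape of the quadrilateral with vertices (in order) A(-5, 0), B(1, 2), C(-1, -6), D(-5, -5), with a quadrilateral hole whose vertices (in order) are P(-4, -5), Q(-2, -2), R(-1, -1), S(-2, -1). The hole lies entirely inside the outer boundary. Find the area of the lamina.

Outer boundary:
Apply the shoelace formula: 2A = Σ (x_i·y_{i+1} − x_{i+1}·y_i), indices taken mod 4.
Σ = (-10) + (-4) + (-25) + (-25) = -64
Area = |Σ|/2 = 32.
Hole:
Apply the shoelace formula: 2A = Σ (x_i·y_{i+1} − x_{i+1}·y_i), indices taken mod 4.
P→Q: (-4)(-2) − (-2)(-5) = -2
Q→R: (-2)(-1) − (-1)(-2) = 0
R→S: (-1)(-1) − (-2)(-1) = -1
S→P: (-2)(-5) − (-4)(-1) = 6
Σ = 3
Area = |Σ|/2 = 1.5.
Net area = 32 − 1.5 = 30.5.

30.5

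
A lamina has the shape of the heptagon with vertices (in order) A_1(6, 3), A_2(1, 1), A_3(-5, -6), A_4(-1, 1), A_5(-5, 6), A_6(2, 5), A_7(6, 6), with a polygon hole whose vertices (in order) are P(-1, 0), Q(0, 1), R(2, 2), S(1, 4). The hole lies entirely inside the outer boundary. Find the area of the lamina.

38

Outer boundary:
Apply Gauss's area formula: 2A = Σ (x_i·y_{i+1} − x_{i+1}·y_i), indices taken mod 7.
Σ = (3) + (-1) + (-11) + (-1) + (-37) + (-18) + (-18) = -83
Area = |Σ|/2 = 41.5.
Hole:
Apply the shoelace formula: 2A = Σ (x_i·y_{i+1} − x_{i+1}·y_i), indices taken mod 4.
P→Q: (-1)(1) − (0)(0) = -1
Q→R: (0)(2) − (2)(1) = -2
R→S: (2)(4) − (1)(2) = 6
S→P: (1)(0) − (-1)(4) = 4
Σ = 7
Area = |Σ|/2 = 3.5.
Net area = 41.5 − 3.5 = 38.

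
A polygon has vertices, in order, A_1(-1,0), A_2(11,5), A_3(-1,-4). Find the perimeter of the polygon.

|A_1A_2| = √((12)² + (5)²) = √169 = 13
|A_2A_3| = √((-12)² + (-9)²) = √225 = 15
|A_3A_1| = √((0)² + (4)²) = √16 = 4
Perimeter = 13 + 15 + 4 = 32.

32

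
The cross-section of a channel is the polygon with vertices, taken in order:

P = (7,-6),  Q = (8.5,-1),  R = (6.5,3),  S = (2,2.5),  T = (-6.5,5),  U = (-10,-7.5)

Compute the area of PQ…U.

P→Q: (7)(-1) − (8.5)(-6) = 44
Q→R: (8.5)(3) − (6.5)(-1) = 32
R→S: (6.5)(2.5) − (2)(3) = 10.25
S→T: (2)(5) − (-6.5)(2.5) = 26.25
T→U: (-6.5)(-7.5) − (-10)(5) = 98.75
U→P: (-10)(-6) − (7)(-7.5) = 112.5
Σ = 323.75
Area = |Σ|/2 = 161.875.

161.875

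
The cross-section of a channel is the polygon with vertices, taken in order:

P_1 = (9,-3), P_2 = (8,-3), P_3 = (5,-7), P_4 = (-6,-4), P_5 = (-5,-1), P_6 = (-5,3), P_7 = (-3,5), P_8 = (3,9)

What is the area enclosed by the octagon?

Apply the shoelace formula: 2A = Σ (x_i·y_{i+1} − x_{i+1}·y_i), indices taken mod 8.
Cross-terms: -3, -41, -62, -14, -20, -16, -42, -90  ⇒  Σ = -288
Area = |Σ|/2 = 144.

144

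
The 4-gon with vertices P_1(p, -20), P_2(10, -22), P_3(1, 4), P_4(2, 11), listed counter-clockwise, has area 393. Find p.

-17

The doubled signed area Σ (x_i y_{i+1} − x_{i+1} y_i) is linear in p.
With p=0 it equals 225; the coefficient of p is -33 (from the two edges through P_1).
So -33·p + 225 = 2·393 = 786 ⇒ p = -17.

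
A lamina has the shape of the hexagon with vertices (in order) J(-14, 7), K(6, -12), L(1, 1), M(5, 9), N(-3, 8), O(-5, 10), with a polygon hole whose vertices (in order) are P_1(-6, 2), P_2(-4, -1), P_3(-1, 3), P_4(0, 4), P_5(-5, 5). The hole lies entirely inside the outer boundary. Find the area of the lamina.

Outer boundary:
Σ = (126) + (18) + (4) + (67) + (10) + (105) = 330
Area = |Σ|/2 = 165.
Hole:
Σ = (14) + (-13) + (-4) + (20) + (20) = 37
Area = |Σ|/2 = 18.5.
Net area = 165 − 18.5 = 146.5.

146.5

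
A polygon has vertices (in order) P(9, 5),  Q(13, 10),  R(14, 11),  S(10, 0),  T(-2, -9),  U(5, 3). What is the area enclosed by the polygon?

67.5

Apply the shoelace formula: 2A = Σ (x_i·y_{i+1} − x_{i+1}·y_i), indices taken mod 6.
P→Q: (9)(10) − (13)(5) = 25
Q→R: (13)(11) − (14)(10) = 3
R→S: (14)(0) − (10)(11) = -110
S→T: (10)(-9) − (-2)(0) = -90
T→U: (-2)(3) − (5)(-9) = 39
U→P: (5)(5) − (9)(3) = -2
Σ = -135
Area = |Σ|/2 = 67.5.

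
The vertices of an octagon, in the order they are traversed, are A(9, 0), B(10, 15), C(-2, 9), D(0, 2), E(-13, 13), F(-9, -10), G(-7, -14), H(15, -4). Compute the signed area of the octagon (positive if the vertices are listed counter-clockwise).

427

A→B: (9)(15) − (10)(0) = 135
B→C: (10)(9) − (-2)(15) = 120
C→D: (-2)(2) − (0)(9) = -4
D→E: (0)(13) − (-13)(2) = 26
E→F: (-13)(-10) − (-9)(13) = 247
F→G: (-9)(-14) − (-7)(-10) = 56
G→H: (-7)(-4) − (15)(-14) = 238
H→A: (15)(0) − (9)(-4) = 36
Σ = 854
Signed area = Σ/2 = 427 (positive ⇒ counter-clockwise traversal).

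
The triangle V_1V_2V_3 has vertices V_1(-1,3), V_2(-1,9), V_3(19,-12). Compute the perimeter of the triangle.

|V_1V_2| = √((0)² + (6)²) = √36 = 6
|V_2V_3| = √((20)² + (-21)²) = √841 = 29
|V_3V_1| = √((-20)² + (15)²) = √625 = 25
Perimeter = 6 + 29 + 25 = 60.

60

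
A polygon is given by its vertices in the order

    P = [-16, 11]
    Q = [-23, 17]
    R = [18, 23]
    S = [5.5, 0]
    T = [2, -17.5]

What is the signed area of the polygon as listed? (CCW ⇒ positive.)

-667.375

Apply the shoelace formula: 2A = Σ (x_i·y_{i+1} − x_{i+1}·y_i), indices taken mod 5.
Σ = (-19) + (-835) + (-126.5) + (-96.25) + (-258) = -1334.75
Signed area = Σ/2 = -667.375 (negative ⇒ clockwise traversal).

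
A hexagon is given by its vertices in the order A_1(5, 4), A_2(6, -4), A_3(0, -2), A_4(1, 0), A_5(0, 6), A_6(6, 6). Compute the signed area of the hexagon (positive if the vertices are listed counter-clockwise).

Apply Gauss's area formula: 2A = Σ (x_i·y_{i+1} − x_{i+1}·y_i), indices taken mod 6.
Cross-terms: -44, -12, 2, 6, -36, -6  ⇒  Σ = -90
Signed area = Σ/2 = -45 (negative ⇒ clockwise traversal).

-45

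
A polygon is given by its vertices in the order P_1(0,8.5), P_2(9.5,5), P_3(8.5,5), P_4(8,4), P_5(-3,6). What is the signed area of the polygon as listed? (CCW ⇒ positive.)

Apply the surveyor's formula: 2A = Σ (x_i·y_{i+1} − x_{i+1}·y_i), indices taken mod 5.
Σ = (-80.75) + (5) + (-6) + (60) + (-25.5) = -47.25
Signed area = Σ/2 = -23.625 (negative ⇒ clockwise traversal).

-23.625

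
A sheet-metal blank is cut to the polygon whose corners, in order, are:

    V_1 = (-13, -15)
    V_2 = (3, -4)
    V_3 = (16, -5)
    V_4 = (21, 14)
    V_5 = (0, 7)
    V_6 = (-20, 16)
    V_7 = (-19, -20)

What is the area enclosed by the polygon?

Apply the surveyor's formula: 2A = Σ (x_i·y_{i+1} − x_{i+1}·y_i), indices taken mod 7.
Σ = (97) + (49) + (329) + (147) + (140) + (704) + (25) = 1491
Area = |Σ|/2 = 745.5.

745.5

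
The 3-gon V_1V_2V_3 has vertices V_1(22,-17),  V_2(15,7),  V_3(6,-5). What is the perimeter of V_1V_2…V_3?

|V_1V_2| = √((-7)² + (24)²) = √625 = 25
|V_2V_3| = √((-9)² + (-12)²) = √225 = 15
|V_3V_1| = √((16)² + (-12)²) = √400 = 20
Perimeter = 25 + 15 + 20 = 60.

60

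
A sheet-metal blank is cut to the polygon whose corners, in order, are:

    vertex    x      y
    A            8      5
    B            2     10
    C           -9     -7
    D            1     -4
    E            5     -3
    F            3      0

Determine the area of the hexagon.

115

Apply the shoelace (surveyor's) formula: 2A = Σ (x_i·y_{i+1} − x_{i+1}·y_i), indices taken mod 6.
Cross-terms: 70, 76, 43, 17, 9, 15  ⇒  Σ = 230
Area = |Σ|/2 = 115.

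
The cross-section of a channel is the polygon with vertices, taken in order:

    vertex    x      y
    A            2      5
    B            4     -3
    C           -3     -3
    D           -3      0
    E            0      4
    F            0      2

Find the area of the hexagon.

Apply Gauss's area formula: 2A = Σ (x_i·y_{i+1} − x_{i+1}·y_i), indices taken mod 6.
Cross-terms: -26, -21, -9, -12, 0, -4  ⇒  Σ = -72
Area = |Σ|/2 = 36.

36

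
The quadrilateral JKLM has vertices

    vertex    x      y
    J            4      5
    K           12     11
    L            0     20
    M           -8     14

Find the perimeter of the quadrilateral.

50

|JK| = √((8)² + (6)²) = √100 = 10
|KL| = √((-12)² + (9)²) = √225 = 15
|LM| = √((-8)² + (-6)²) = √100 = 10
|MJ| = √((12)² + (-9)²) = √225 = 15
Perimeter = 10 + 15 + 10 + 15 = 50.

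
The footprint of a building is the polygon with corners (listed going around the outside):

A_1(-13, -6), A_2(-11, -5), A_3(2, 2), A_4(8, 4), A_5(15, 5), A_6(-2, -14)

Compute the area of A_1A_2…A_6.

205.5

Apply the shoelace (surveyor's) formula: 2A = Σ (x_i·y_{i+1} − x_{i+1}·y_i), indices taken mod 6.
Cross-terms: -1, -12, -8, -20, -200, -170  ⇒  Σ = -411
Area = |Σ|/2 = 205.5.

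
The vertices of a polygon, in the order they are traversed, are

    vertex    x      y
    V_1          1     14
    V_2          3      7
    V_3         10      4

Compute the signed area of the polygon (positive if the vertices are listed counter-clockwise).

21.5

Σ = (-35) + (-58) + (136) = 43
Signed area = Σ/2 = 21.5 (positive ⇒ counter-clockwise traversal).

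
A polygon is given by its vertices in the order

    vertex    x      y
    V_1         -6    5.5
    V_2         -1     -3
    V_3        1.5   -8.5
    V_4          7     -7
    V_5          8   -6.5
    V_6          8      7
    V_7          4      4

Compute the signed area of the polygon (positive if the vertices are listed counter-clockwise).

Apply the shoelace formula: 2A = Σ (x_i·y_{i+1} − x_{i+1}·y_i), indices taken mod 7.
Σ = (23.5) + (13) + (49) + (10.5) + (108) + (4) + (46) = 254
Signed area = Σ/2 = 127 (positive ⇒ counter-clockwise traversal).

127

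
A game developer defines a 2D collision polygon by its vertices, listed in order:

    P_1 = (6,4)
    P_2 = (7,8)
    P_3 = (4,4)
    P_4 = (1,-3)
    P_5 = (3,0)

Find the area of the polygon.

Apply the shoelace formula: 2A = Σ (x_i·y_{i+1} − x_{i+1}·y_i), indices taken mod 5.
Σ = (20) + (-4) + (-16) + (9) + (12) = 21
Area = |Σ|/2 = 10.5.

10.5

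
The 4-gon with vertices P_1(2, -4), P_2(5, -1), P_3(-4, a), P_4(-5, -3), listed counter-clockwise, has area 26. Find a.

0

The doubled signed area Σ (x_i y_{i+1} − x_{i+1} y_i) is linear in a.
With a=0 it equals 52; the coefficient of a is 10 (from the two edges through P_3).
So 10·a + 52 = 2·26 = 52 ⇒ a = 0.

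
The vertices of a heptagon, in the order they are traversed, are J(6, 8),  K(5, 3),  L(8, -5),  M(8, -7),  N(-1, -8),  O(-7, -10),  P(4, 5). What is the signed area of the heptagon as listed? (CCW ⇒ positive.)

-98.5

Cross-terms: -22, -49, -16, -71, -46, 5, 2  ⇒  Σ = -197
Signed area = Σ/2 = -98.5 (negative ⇒ clockwise traversal).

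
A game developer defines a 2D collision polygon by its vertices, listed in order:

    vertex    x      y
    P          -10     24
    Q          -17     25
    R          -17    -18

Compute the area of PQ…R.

150.5

Apply Gauss's area formula: 2A = Σ (x_i·y_{i+1} − x_{i+1}·y_i), indices taken mod 3.
Σ = (158) + (731) + (-588) = 301
Area = |Σ|/2 = 150.5.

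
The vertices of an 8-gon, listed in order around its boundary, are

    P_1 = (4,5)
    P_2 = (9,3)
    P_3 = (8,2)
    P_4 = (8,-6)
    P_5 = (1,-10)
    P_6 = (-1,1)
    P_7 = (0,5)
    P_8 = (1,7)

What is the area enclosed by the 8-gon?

Apply the shoelace (surveyor's) formula: 2A = Σ (x_i·y_{i+1} − x_{i+1}·y_i), indices taken mod 8.
Cross-terms: -33, -6, -64, -74, -9, -5, -5, -23  ⇒  Σ = -219
Area = |Σ|/2 = 109.5.

109.5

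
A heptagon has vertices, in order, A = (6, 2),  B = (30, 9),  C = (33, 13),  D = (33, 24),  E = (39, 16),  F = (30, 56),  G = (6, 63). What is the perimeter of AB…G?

178

|AB| = √((24)² + (7)²) = √625 = 25
|BC| = √((3)² + (4)²) = √25 = 5
|CD| = √((0)² + (11)²) = √121 = 11
|DE| = √((6)² + (-8)²) = √100 = 10
|EF| = √((-9)² + (40)²) = √1681 = 41
|FG| = √((-24)² + (7)²) = √625 = 25
|GA| = √((0)² + (-61)²) = √3721 = 61
Perimeter = 25 + 5 + 11 + 10 + 41 + 25 + 61 = 178.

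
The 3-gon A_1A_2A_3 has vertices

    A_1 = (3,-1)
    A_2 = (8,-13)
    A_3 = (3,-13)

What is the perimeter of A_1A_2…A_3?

30

|A_1A_2| = √((5)² + (-12)²) = √169 = 13
|A_2A_3| = √((-5)² + (0)²) = √25 = 5
|A_3A_1| = √((0)² + (12)²) = √144 = 12
Perimeter = 13 + 5 + 12 = 30.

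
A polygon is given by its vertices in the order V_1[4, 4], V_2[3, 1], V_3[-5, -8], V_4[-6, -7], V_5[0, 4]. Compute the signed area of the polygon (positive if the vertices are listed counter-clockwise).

Apply the shoelace formula: 2A = Σ (x_i·y_{i+1} − x_{i+1}·y_i), indices taken mod 5.
Σ = (-8) + (-19) + (-13) + (-24) + (-16) = -80
Signed area = Σ/2 = -40 (negative ⇒ clockwise traversal).

-40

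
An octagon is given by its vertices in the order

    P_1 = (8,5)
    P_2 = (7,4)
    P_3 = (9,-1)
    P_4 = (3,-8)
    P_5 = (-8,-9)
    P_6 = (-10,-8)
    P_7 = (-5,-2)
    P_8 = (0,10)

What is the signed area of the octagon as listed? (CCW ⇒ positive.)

-191

Apply the surveyor's formula: 2A = Σ (x_i·y_{i+1} − x_{i+1}·y_i), indices taken mod 8.
Cross-terms: -3, -43, -69, -91, -26, -20, -50, -80  ⇒  Σ = -382
Signed area = Σ/2 = -191 (negative ⇒ clockwise traversal).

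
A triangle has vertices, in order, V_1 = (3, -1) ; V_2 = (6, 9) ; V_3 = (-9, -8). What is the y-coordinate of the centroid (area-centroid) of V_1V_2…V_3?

Apply the surveyor's formula. First the cross-terms c_i = x_i·y_{i+1} − x_{i+1}·y_i:
  33, 33, 33  ⇒  2A = 99, A = 49.5.
Then Σ (y_i + y_{i+1})·c_i = 0, so ȳ = 0 / (6·49.5) = 0.

0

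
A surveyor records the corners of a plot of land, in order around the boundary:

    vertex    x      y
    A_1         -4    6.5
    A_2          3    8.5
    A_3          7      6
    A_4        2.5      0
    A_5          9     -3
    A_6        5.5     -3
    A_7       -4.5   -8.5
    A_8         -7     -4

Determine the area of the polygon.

Apply the shoelace (surveyor's) formula: 2A = Σ (x_i·y_{i+1} − x_{i+1}·y_i), indices taken mod 8.
Cross-terms: -53.5, -41.5, -15, -7.5, -10.5, -60.25, -41.5, -61.5  ⇒  Σ = -291.25
Area = |Σ|/2 = 145.625.

145.625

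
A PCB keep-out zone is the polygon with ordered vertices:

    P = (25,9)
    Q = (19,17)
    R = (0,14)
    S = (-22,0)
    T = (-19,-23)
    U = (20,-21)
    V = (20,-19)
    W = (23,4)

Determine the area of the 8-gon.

1428.5

Apply the shoelace (surveyor's) formula: 2A = Σ (x_i·y_{i+1} − x_{i+1}·y_i), indices taken mod 8.
P→Q: (25)(17) − (19)(9) = 254
Q→R: (19)(14) − (0)(17) = 266
R→S: (0)(0) − (-22)(14) = 308
S→T: (-22)(-23) − (-19)(0) = 506
T→U: (-19)(-21) − (20)(-23) = 859
U→V: (20)(-19) − (20)(-21) = 40
V→W: (20)(4) − (23)(-19) = 517
W→P: (23)(9) − (25)(4) = 107
Σ = 2857
Area = |Σ|/2 = 1428.5.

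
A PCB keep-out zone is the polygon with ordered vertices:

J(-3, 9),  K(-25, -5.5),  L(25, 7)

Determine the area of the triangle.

Σ = (241.5) + (-37.5) + (246) = 450
Area = |Σ|/2 = 225.

225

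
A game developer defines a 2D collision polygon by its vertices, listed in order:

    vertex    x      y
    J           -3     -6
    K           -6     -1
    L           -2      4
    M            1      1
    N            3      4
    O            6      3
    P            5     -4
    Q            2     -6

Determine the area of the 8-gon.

Apply the shoelace formula: 2A = Σ (x_i·y_{i+1} − x_{i+1}·y_i), indices taken mod 8.
Cross-terms: -33, -26, -6, 1, -15, -39, -22, -30  ⇒  Σ = -170
Area = |Σ|/2 = 85.

85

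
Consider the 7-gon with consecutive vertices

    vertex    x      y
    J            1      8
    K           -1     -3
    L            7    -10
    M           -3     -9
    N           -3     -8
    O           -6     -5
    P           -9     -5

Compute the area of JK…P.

87.5

Σ = (5) + (31) + (-93) + (-3) + (-33) + (-15) + (-67) = -175
Area = |Σ|/2 = 87.5.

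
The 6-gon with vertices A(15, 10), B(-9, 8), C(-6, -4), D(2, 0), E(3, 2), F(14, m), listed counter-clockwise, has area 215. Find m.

Write out the shoelace sum; only the two edges meeting at F involve m:
2·Area = [(3·m − 14·2) + (14·10 − 15·m)] + 306
       = -12·m + 418 = 430
⇒ m = -1.

-1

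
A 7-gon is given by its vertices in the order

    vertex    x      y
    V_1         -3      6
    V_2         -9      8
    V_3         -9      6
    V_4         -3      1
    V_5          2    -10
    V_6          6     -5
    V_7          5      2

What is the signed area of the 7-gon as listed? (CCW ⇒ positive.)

Apply the surveyor's formula: 2A = Σ (x_i·y_{i+1} − x_{i+1}·y_i), indices taken mod 7.
Cross-terms: 30, 18, 9, 28, 50, 37, 36  ⇒  Σ = 208
Signed area = Σ/2 = 104 (positive ⇒ counter-clockwise traversal).

104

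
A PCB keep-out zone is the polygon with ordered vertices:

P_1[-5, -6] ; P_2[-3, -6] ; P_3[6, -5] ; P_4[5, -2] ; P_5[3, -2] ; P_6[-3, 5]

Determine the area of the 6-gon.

62

Apply Gauss's area formula: 2A = Σ (x_i·y_{i+1} − x_{i+1}·y_i), indices taken mod 6.
P_1→P_2: (-5)(-6) − (-3)(-6) = 12
P_2→P_3: (-3)(-5) − (6)(-6) = 51
P_3→P_4: (6)(-2) − (5)(-5) = 13
P_4→P_5: (5)(-2) − (3)(-2) = -4
P_5→P_6: (3)(5) − (-3)(-2) = 9
P_6→P_1: (-3)(-6) − (-5)(5) = 43
Σ = 124
Area = |Σ|/2 = 62.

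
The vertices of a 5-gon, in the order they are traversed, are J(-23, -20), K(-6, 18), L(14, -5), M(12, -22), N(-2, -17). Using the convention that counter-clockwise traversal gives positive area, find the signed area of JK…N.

Apply the shoelace (surveyor's) formula: 2A = Σ (x_i·y_{i+1} − x_{i+1}·y_i), indices taken mod 5.
Σ = (-534) + (-222) + (-248) + (-248) + (-351) = -1603
Signed area = Σ/2 = -801.5 (negative ⇒ clockwise traversal).

-801.5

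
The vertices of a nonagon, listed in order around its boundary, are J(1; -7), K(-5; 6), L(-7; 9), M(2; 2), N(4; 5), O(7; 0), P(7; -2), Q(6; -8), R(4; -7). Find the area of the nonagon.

Apply the shoelace formula: 2A = Σ (x_i·y_{i+1} − x_{i+1}·y_i), indices taken mod 9.
Σ = (-29) + (-3) + (-32) + (2) + (-35) + (-14) + (-44) + (-10) + (-21) = -186
Area = |Σ|/2 = 93.

93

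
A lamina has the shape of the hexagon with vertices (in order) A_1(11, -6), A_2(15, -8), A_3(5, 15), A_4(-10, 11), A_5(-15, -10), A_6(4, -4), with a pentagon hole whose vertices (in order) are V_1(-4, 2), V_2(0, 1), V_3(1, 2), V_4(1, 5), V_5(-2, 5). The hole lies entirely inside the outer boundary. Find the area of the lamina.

Outer boundary:
Cross-terms: 2, 265, 205, 265, 100, 20  ⇒  Σ = 857
Area = |Σ|/2 = 428.5.
Hole:
Apply the surveyor's formula: 2A = Σ (x_i·y_{i+1} − x_{i+1}·y_i), indices taken mod 5.
Σ = (-4) + (-1) + (3) + (15) + (16) = 29
Area = |Σ|/2 = 14.5.
Net area = 428.5 − 14.5 = 414.

414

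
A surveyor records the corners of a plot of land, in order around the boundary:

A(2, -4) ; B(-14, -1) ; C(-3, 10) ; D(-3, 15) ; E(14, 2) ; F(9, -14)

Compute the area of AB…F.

A→B: (2)(-1) − (-14)(-4) = -58
B→C: (-14)(10) − (-3)(-1) = -143
C→D: (-3)(15) − (-3)(10) = -15
D→E: (-3)(2) − (14)(15) = -216
E→F: (14)(-14) − (9)(2) = -214
F→A: (9)(-4) − (2)(-14) = -8
Σ = -654
Area = |Σ|/2 = 327.

327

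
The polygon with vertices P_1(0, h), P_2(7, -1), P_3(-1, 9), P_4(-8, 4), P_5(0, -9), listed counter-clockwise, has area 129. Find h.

-8

The doubled signed area Σ (x_i y_{i+1} − x_{i+1} y_i) is linear in h.
With h=0 it equals 202; the coefficient of h is -7 (from the two edges through P_1).
So -7·h + 202 = 2·129 = 258 ⇒ h = -8.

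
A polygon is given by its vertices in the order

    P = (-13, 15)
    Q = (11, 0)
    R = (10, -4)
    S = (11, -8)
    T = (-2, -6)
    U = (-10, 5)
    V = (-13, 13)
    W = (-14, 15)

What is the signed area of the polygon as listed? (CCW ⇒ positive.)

-245

Apply the shoelace formula: 2A = Σ (x_i·y_{i+1} − x_{i+1}·y_i), indices taken mod 8.
Σ = (-165) + (-44) + (-36) + (-82) + (-70) + (-65) + (-13) + (-15) = -490
Signed area = Σ/2 = -245 (negative ⇒ clockwise traversal).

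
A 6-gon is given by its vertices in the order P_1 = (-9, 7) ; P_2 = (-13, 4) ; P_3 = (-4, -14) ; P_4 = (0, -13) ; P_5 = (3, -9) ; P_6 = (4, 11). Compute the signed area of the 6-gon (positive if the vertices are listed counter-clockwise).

Apply the shoelace (surveyor's) formula: 2A = Σ (x_i·y_{i+1} − x_{i+1}·y_i), indices taken mod 6.
P_1→P_2: (-9)(4) − (-13)(7) = 55
P_2→P_3: (-13)(-14) − (-4)(4) = 198
P_3→P_4: (-4)(-13) − (0)(-14) = 52
P_4→P_5: (0)(-9) − (3)(-13) = 39
P_5→P_6: (3)(11) − (4)(-9) = 69
P_6→P_1: (4)(7) − (-9)(11) = 127
Σ = 540
Signed area = Σ/2 = 270 (positive ⇒ counter-clockwise traversal).

270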